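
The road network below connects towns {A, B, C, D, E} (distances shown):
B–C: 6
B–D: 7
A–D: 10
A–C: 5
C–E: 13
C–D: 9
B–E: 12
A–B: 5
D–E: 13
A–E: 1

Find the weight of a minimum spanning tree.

18

Kruskal: consider edges lightest-first.
A–E (1): add. Components now {A,E} {B} {C} {D}
A–B (5): add. Components now {A,B,E} {C} {D}
A–C (5): add. Components now {A,B,C,E} {D}
B–C (6): skip — B and C already connected.
B–D (7): add. Components now {A,B,C,D,E}
MST edges: A–E, A–B, A–C, B–D; total weight 1+5+5+7 = 18.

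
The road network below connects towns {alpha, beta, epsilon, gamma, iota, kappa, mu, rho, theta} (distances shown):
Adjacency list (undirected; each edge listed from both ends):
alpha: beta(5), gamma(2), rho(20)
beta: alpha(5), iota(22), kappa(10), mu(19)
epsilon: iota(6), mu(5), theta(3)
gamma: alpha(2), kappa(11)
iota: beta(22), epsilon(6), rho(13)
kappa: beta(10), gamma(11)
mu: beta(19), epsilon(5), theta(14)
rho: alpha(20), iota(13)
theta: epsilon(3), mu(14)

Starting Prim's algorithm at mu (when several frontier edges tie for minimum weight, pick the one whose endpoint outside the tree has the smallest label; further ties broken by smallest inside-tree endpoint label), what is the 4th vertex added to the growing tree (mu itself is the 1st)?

iota

Prim, starting at mu.
Step 1: cheapest edge leaving the tree is epsilon—mu (5); add epsilon.
Step 2: cheapest edge leaving the tree is epsilon—theta (3); add theta.
Step 3: cheapest edge leaving the tree is epsilon—iota (6); add iota.
Step 4: cheapest edge leaving the tree is iota—rho (13); add rho.
Step 5: cheapest edge leaving the tree is beta—mu (19); add beta.
Step 6: cheapest edge leaving the tree is alpha—beta (5); add alpha.
Step 7: cheapest edge leaving the tree is alpha—gamma (2); add gamma.
Step 8: cheapest edge leaving the tree is beta—kappa (10); add kappa.
Vertex order: mu, epsilon, theta, iota, rho, beta, alpha, gamma, kappa. The 4th vertex is iota.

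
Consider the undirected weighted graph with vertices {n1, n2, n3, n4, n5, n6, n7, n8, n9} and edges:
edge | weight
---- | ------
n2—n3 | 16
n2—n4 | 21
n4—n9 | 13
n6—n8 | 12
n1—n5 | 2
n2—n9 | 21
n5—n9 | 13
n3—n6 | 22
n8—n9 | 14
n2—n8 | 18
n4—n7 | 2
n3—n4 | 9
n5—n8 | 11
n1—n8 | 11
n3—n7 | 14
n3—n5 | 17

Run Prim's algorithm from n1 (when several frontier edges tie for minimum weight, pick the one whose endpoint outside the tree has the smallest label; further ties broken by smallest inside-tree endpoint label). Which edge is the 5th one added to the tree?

n4-n9

Grow the tree from n1 using Prim:
Step 1: cheapest edge leaving the tree is n1—n5 (2); add n5.
Step 2: cheapest edge leaving the tree is n1—n8 (11); add n8.
Step 3: cheapest edge leaving the tree is n6—n8 (12); add n6.
Step 4: cheapest edge leaving the tree is n5—n9 (13); add n9.
Step 5: cheapest edge leaving the tree is n4—n9 (13); add n4.
Step 6: cheapest edge leaving the tree is n4—n7 (2); add n7.
Step 7: cheapest edge leaving the tree is n3—n4 (9); add n3.
Step 8: cheapest edge leaving the tree is n2—n3 (16); add n2.
The 5th edge added is n4—n9.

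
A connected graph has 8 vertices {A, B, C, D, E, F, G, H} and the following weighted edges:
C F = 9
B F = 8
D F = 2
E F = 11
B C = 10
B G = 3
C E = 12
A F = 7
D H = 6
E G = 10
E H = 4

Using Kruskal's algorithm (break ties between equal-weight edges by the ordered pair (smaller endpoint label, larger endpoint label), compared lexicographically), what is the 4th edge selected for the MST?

Kruskal: consider edges lightest-first.
D F (2): add — endpoints in different components.
B G (3): add — endpoints in different components.
E H (4): add — endpoints in different components.
D H (6): add — endpoints in different components.
A F (7): add — endpoints in different components.
B F (8): add — endpoints in different components.
C F (9): add — endpoints in different components.
The 4th edge added is D H.

D-H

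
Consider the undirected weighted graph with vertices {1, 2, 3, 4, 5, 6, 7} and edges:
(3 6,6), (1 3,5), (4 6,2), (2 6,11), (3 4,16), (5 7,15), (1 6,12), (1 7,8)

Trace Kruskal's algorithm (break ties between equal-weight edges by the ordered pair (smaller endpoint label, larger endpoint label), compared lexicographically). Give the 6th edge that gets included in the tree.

5-7

Kruskal: consider edges lightest-first.
4 6 (2): add — endpoints in different components.
1 3 (5): add — endpoints in different components.
3 6 (6): add — endpoints in different components.
1 7 (8): add — endpoints in different components.
2 6 (11): add — endpoints in different components.
1 6 (12): skip — 1 and 6 already connected.
5 7 (15): add — endpoints in different components.
The 6th edge added is 5 7.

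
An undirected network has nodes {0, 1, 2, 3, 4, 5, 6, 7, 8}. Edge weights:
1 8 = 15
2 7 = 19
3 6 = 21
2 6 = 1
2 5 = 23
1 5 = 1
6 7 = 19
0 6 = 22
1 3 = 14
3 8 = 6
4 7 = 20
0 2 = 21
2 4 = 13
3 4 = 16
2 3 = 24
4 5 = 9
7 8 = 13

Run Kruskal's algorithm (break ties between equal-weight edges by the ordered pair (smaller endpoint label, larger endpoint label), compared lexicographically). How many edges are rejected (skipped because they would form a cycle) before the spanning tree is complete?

5

Sort edges by weight, then run Kruskal:
1 5 (1): add — endpoints in different components.
2 6 (1): add — endpoints in different components.
3 8 (6): add — endpoints in different components.
4 5 (9): add — endpoints in different components.
2 4 (13): add — endpoints in different components.
7 8 (13): add — endpoints in different components.
1 3 (14): add — endpoints in different components.
1 8 (15): skip — 1 and 8 already connected.
3 4 (16): skip — 3 and 4 already connected.
2 7 (19): skip — 2 and 7 already connected.
6 7 (19): skip — 6 and 7 already connected.
4 7 (20): skip — 4 and 7 already connected.
0 2 (21): add — endpoints in different components.
Edges rejected before the tree was complete: 5.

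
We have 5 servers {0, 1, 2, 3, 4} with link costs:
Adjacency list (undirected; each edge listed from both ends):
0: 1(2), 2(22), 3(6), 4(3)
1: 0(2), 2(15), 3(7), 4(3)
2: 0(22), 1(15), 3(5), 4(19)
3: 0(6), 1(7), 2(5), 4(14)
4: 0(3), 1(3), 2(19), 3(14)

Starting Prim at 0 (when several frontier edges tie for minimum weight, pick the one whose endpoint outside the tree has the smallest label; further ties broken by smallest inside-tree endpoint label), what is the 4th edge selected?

2-3

Prim's algorithm from 0:
Step 1: cheapest edge leaving the tree is 0–1 (2); add 1.
Step 2: cheapest edge leaving the tree is 0–4 (3); add 4.
Step 3: cheapest edge leaving the tree is 0–3 (6); add 3.
Step 4: cheapest edge leaving the tree is 2–3 (5); add 2.
The 4th edge added is 2–3.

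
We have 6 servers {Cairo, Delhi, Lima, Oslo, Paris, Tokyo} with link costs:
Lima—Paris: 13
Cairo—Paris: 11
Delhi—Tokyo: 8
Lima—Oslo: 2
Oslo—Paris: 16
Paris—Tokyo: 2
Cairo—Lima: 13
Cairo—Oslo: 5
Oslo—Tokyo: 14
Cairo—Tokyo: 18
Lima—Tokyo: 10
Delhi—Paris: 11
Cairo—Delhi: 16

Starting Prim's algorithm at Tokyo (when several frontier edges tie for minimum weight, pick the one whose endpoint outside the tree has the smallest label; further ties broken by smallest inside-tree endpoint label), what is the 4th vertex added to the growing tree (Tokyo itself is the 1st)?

Prim's algorithm from Tokyo:
Step 1: frontier [Paris—Tokyo 2, Delhi—Tokyo 8, Lima—Tokyo 10, Oslo—Tokyo 14, Cairo—Tokyo 18] → take Paris—Tokyo (2); add Paris.
Step 2: frontier [Cairo—Paris 11, Delhi—Paris 11, Lima—Paris 13, Oslo—Paris 16, Delhi—Tokyo 8, Lima—Tokyo 10, Oslo—Tokyo 14, Cairo—Tokyo 18] → take Delhi—Tokyo (8); add Delhi.
Step 3: frontier [Cairo—Delhi 16, Cairo—Paris 11, Lima—Paris 13, Oslo—Paris 16, Lima—Tokyo 10, Oslo—Tokyo 14, Cairo—Tokyo 18] → take Lima—Tokyo (10); add Lima.
Step 4: frontier [Cairo—Delhi 16, Lima—Oslo 2, Cairo—Lima 13, Cairo—Paris 11, Oslo—Paris 16, Oslo—Tokyo 14, Cairo—Tokyo 18] → take Lima—Oslo (2); add Oslo.
Step 5: frontier [Cairo—Delhi 16, Cairo—Lima 13, Cairo—Oslo 5, Cairo—Paris 11, Cairo—Tokyo 18] → take Cairo—Oslo (5); add Cairo.
Vertex order: Tokyo, Paris, Delhi, Lima, Oslo, Cairo. The 4th vertex is Lima.

Lima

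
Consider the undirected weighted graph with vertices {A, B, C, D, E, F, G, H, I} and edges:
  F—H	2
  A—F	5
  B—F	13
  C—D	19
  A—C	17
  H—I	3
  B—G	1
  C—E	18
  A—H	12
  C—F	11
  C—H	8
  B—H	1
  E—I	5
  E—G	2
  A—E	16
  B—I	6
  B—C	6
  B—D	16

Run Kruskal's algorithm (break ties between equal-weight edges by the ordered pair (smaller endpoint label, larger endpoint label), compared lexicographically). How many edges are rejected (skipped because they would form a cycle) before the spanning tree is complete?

Kruskal's algorithm — process edges by increasing weight (ties by edge label):
B—G (1): add — endpoints in different components.
B—H (1): add — endpoints in different components.
E—G (2): add — endpoints in different components.
F—H (2): add — endpoints in different components.
H—I (3): add — endpoints in different components.
A—F (5): add — endpoints in different components.
E—I (5): skip — E and I already connected.
B—C (6): add — endpoints in different components.
B—I (6): skip — B and I already connected.
C—H (8): skip — C and H already connected.
C—F (11): skip — C and F already connected.
A—H (12): skip — A and H already connected.
B—F (13): skip — B and F already connected.
A—E (16): skip — A and E already connected.
B—D (16): add — endpoints in different components.
Edges rejected before the tree was complete: 7.

7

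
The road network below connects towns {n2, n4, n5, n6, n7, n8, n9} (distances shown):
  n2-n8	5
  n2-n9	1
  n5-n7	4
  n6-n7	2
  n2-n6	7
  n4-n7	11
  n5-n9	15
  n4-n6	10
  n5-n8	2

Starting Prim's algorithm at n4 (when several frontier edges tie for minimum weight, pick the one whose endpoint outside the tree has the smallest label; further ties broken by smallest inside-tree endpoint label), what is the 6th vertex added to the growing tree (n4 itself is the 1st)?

Grow the tree from n4 using Prim:
Step 1: frontier [n4-n6 10, n4-n7 11] → take n4-n6 (10); add n6.
Step 2: frontier [n4-n7 11, n6-n7 2, n2-n6 7] → take n6-n7 (2); add n7.
Step 3: frontier [n2-n6 7, n5-n7 4] → take n5-n7 (4); add n5.
Step 4: frontier [n5-n8 2, n5-n9 15, n2-n6 7] → take n5-n8 (2); add n8.
Step 5: frontier [n5-n9 15, n2-n6 7, n2-n8 5] → take n2-n8 (5); add n2.
Step 6: frontier [n2-n9 1, n5-n9 15] → take n2-n9 (1); add n9.
Vertex order: n4, n6, n7, n5, n8, n2, n9. The 6th vertex is n2.

n2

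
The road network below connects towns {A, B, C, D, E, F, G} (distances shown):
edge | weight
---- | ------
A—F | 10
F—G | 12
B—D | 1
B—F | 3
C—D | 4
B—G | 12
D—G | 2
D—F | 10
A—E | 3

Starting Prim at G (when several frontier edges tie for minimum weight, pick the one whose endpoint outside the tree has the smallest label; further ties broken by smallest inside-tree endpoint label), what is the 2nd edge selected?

B-D

Prim, starting at G.
Step 1: cheapest edge leaving the tree is D—G (2); add D.
Step 2: cheapest edge leaving the tree is B—D (1); add B.
Step 3: cheapest edge leaving the tree is B—F (3); add F.
Step 4: cheapest edge leaving the tree is C—D (4); add C.
Step 5: cheapest edge leaving the tree is A—F (10); add A.
Step 6: cheapest edge leaving the tree is A—E (3); add E.
The 2nd edge added is B—D.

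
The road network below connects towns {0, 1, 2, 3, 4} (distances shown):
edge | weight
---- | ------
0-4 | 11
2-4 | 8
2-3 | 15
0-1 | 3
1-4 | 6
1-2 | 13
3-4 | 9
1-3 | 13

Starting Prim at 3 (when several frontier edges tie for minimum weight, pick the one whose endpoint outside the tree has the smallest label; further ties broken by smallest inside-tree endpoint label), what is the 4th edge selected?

Grow the tree from 3 using Prim:
Step 1: frontier [3-4 9, 1-3 13, 2-3 15] → take 3-4 (9); add 4.
Step 2: frontier [1-3 13, 2-3 15, 1-4 6, 2-4 8, 0-4 11] → take 1-4 (6); add 1.
Step 3: frontier [0-1 3, 1-2 13, 2-3 15, 2-4 8, 0-4 11] → take 0-1 (3); add 0.
Step 4: frontier [1-2 13, 2-3 15, 2-4 8] → take 2-4 (8); add 2.
The 4th edge added is 2-4.

2-4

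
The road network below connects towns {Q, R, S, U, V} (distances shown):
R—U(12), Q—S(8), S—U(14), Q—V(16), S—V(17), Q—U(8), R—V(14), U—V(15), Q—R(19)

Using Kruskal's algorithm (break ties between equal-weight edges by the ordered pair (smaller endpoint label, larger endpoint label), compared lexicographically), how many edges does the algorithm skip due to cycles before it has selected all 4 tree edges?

0

Kruskal's algorithm — process edges by increasing weight (ties by edge label):
Q—S (8): add. Components now {U} {Q,S} {V} {R}
Q—U (8): add. Components now {Q,S,U} {V} {R}
R—U (12): add. Components now {Q,R,S,U} {V}
R—V (14): add. Components now {Q,R,S,U,V}
Edges rejected before the tree was complete: 0.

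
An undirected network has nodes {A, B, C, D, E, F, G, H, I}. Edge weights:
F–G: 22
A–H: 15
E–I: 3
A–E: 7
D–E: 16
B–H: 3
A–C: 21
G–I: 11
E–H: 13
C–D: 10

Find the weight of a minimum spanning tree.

Kruskal: consider edges lightest-first.
B–H (3): add — endpoints in different components.
E–I (3): add — endpoints in different components.
A–E (7): add — endpoints in different components.
C–D (10): add — endpoints in different components.
G–I (11): add — endpoints in different components.
E–H (13): add — endpoints in different components.
A–H (15): skip — A and H already connected.
D–E (16): add — endpoints in different components.
A–C (21): skip — A and C already connected.
F–G (22): add — endpoints in different components.
MST edges: B–H, E–I, A–E, C–D, G–I, E–H, D–E, F–G; total weight 3+3+7+10+11+13+16+22 = 85.

85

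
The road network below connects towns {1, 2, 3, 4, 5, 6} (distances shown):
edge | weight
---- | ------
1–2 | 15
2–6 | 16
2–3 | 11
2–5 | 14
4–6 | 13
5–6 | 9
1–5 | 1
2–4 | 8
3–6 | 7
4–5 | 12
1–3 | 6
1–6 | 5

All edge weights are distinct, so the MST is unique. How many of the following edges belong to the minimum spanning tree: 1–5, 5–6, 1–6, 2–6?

2

Kruskal: consider edges lightest-first.
1–5 (1): add — endpoints in different components.
1–6 (5): add — endpoints in different components.
1–3 (6): add — endpoints in different components.
3–6 (7): skip — 3 and 6 already connected.
2–4 (8): add — endpoints in different components.
5–6 (9): skip — 5 and 6 already connected.
2–3 (11): add — endpoints in different components.
MST edge set: {1–5, 1–6, 1–3, 2–4, 2–3}.
Of the listed edges, {1–5, 1–6} are in the MST → 2.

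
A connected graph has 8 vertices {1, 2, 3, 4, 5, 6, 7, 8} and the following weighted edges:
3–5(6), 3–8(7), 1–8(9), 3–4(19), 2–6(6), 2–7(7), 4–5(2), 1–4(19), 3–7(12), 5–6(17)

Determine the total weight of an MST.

Kruskal's algorithm — process edges by increasing weight (ties by edge label):
4–5 (2): add — endpoints in different components.
2–6 (6): add — endpoints in different components.
3–5 (6): add — endpoints in different components.
2–7 (7): add — endpoints in different components.
3–8 (7): add — endpoints in different components.
1–8 (9): add — endpoints in different components.
3–7 (12): add — endpoints in different components.
MST edges: 4–5, 2–6, 3–5, 2–7, 3–8, 1–8, 3–7; total weight 2+6+6+7+7+9+12 = 49.

49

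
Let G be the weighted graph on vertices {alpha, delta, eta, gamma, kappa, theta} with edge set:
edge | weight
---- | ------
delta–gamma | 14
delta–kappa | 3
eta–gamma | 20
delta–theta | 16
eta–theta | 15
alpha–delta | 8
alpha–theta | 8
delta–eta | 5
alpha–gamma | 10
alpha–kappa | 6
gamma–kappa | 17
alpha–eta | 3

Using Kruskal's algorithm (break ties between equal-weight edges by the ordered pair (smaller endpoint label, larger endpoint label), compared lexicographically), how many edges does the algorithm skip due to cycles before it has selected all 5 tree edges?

Kruskal: consider edges lightest-first.
alpha–eta (3): add — endpoints in different components.
delta–kappa (3): add — endpoints in different components.
delta–eta (5): add — endpoints in different components.
alpha–kappa (6): skip — alpha and kappa already connected.
alpha–delta (8): skip — delta and alpha already connected.
alpha–theta (8): add — endpoints in different components.
alpha–gamma (10): add — endpoints in different components.
Edges rejected before the tree was complete: 2.

2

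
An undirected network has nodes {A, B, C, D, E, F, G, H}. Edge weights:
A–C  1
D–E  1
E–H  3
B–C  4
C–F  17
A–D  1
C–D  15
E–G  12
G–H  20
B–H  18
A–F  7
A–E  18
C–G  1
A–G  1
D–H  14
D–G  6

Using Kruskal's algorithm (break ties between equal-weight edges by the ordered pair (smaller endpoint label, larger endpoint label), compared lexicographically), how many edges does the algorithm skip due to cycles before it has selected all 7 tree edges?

Kruskal's algorithm — process edges by increasing weight (ties by edge label):
A–C (1): add — endpoints in different components.
A–D (1): add — endpoints in different components.
A–G (1): add — endpoints in different components.
C–G (1): skip — C and G already connected.
D–E (1): add — endpoints in different components.
E–H (3): add — endpoints in different components.
B–C (4): add — endpoints in different components.
D–G (6): skip — D and G already connected.
A–F (7): add — endpoints in different components.
Edges rejected before the tree was complete: 2.

2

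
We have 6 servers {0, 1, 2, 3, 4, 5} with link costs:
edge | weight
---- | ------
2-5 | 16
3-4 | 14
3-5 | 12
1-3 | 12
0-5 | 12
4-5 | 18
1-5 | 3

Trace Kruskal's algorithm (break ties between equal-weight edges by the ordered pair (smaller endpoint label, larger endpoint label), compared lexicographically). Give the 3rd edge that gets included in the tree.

1-3

Kruskal's algorithm — process edges by increasing weight (ties by edge label):
1-5 (3): add — endpoints in different components.
0-5 (12): add — endpoints in different components.
1-3 (12): add — endpoints in different components.
3-5 (12): skip — 3 and 5 already connected.
3-4 (14): add — endpoints in different components.
2-5 (16): add — endpoints in different components.
The 3rd edge added is 1-3.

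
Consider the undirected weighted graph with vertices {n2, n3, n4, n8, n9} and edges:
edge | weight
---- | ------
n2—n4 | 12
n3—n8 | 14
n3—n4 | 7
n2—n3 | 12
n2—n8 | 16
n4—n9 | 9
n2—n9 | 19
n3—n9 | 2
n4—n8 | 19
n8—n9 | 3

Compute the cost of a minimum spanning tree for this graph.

Kruskal: consider edges lightest-first.
n3—n9 (2): add. Components now {n2} {n8} {n3,n9} {n4}
n8—n9 (3): add. Components now {n2} {n3,n8,n9} {n4}
n3—n4 (7): add. Components now {n2} {n3,n4,n8,n9}
n4—n9 (9): skip — n9 and n4 already connected.
n2—n3 (12): add. Components now {n2,n3,n4,n8,n9}
MST edges: n3—n9, n8—n9, n3—n4, n2—n3; total weight 2+3+7+12 = 24.

24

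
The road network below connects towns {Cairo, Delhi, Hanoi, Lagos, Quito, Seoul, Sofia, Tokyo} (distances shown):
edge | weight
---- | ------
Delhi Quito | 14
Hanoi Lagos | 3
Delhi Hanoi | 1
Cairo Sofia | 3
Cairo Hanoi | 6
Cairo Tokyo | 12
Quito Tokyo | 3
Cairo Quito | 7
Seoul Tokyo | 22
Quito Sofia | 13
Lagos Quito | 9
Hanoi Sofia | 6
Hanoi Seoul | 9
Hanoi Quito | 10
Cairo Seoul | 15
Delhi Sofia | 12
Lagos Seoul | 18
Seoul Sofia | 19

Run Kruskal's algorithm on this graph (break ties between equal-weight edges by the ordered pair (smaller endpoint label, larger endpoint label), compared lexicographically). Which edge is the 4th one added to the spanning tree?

Kruskal's algorithm — process edges by increasing weight (ties by edge label):
Delhi Hanoi (1): add — endpoints in different components.
Cairo Sofia (3): add — endpoints in different components.
Hanoi Lagos (3): add — endpoints in different components.
Quito Tokyo (3): add — endpoints in different components.
Cairo Hanoi (6): add — endpoints in different components.
Hanoi Sofia (6): skip — Sofia and Hanoi already connected.
Cairo Quito (7): add — endpoints in different components.
Hanoi Seoul (9): add — endpoints in different components.
The 4th edge added is Quito Tokyo.

Quito-Tokyo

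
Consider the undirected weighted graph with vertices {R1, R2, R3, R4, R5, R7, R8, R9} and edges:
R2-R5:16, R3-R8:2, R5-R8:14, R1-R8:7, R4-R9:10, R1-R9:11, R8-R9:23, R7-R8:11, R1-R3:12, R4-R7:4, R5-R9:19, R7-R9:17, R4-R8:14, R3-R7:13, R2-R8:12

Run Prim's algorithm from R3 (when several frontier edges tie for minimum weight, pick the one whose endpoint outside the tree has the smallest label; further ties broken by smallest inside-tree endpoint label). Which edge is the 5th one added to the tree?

Prim, starting at R3.
Step 1: cheapest edge leaving the tree is R3-R8 (2); add R8.
Step 2: cheapest edge leaving the tree is R1-R8 (7); add R1.
Step 3: cheapest edge leaving the tree is R7-R8 (11); add R7.
Step 4: cheapest edge leaving the tree is R4-R7 (4); add R4.
Step 5: cheapest edge leaving the tree is R4-R9 (10); add R9.
Step 6: cheapest edge leaving the tree is R2-R8 (12); add R2.
Step 7: cheapest edge leaving the tree is R5-R8 (14); add R5.
The 5th edge added is R4-R9.

R4-R9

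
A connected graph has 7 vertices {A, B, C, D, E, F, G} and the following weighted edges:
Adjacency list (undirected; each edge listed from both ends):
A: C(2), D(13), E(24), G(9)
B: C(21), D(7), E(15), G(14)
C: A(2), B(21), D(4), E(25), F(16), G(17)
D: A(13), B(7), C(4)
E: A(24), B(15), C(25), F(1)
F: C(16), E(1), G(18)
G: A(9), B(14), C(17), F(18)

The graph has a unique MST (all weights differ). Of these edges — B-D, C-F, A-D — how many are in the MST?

1

Kruskal's algorithm — process edges by increasing weight (ties by edge label):
E-F (1): add — endpoints in different components.
A-C (2): add — endpoints in different components.
C-D (4): add — endpoints in different components.
B-D (7): add — endpoints in different components.
A-G (9): add — endpoints in different components.
A-D (13): skip — A and D already connected.
B-G (14): skip — B and G already connected.
B-E (15): add — endpoints in different components.
MST edge set: {E-F, A-C, C-D, B-D, A-G, B-E}.
Of the listed edges, {B-D} are in the MST → 1.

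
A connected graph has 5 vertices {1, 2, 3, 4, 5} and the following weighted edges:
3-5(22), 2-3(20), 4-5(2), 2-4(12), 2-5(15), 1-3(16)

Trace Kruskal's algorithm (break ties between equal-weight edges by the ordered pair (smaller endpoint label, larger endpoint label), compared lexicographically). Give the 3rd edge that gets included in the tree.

Kruskal's algorithm — process edges by increasing weight (ties by edge label):
4-5 (2): add. Components now {1} {2} {3} {4,5}
2-4 (12): add. Components now {1} {2,4,5} {3}
2-5 (15): skip — 2 and 5 already connected.
1-3 (16): add. Components now {1,3} {2,4,5}
2-3 (20): add. Components now {1,2,3,4,5}
The 3rd edge added is 1-3.

1-3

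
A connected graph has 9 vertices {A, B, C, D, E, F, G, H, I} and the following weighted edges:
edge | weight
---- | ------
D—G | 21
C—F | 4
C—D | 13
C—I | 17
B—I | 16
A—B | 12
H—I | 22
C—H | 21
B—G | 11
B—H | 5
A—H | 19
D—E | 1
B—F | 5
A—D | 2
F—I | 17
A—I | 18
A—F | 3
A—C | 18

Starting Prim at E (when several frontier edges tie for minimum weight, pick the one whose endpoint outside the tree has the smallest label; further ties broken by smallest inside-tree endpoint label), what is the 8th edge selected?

B-I

Prim's algorithm from E:
Step 1: cheapest edge leaving the tree is D—E (1); add D.
Step 2: cheapest edge leaving the tree is A—D (2); add A.
Step 3: cheapest edge leaving the tree is A—F (3); add F.
Step 4: cheapest edge leaving the tree is C—F (4); add C.
Step 5: cheapest edge leaving the tree is B—F (5); add B.
Step 6: cheapest edge leaving the tree is B—H (5); add H.
Step 7: cheapest edge leaving the tree is B—G (11); add G.
Step 8: cheapest edge leaving the tree is B—I (16); add I.
The 8th edge added is B—I.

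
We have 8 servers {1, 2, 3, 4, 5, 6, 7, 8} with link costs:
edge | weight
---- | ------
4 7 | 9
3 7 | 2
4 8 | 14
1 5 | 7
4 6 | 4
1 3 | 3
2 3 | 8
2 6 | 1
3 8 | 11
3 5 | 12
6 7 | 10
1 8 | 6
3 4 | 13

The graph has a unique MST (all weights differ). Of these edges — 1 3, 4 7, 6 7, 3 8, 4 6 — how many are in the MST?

2

Sort edges by weight, then run Kruskal:
2 6 (1): add — endpoints in different components.
3 7 (2): add — endpoints in different components.
1 3 (3): add — endpoints in different components.
4 6 (4): add — endpoints in different components.
1 8 (6): add — endpoints in different components.
1 5 (7): add — endpoints in different components.
2 3 (8): add — endpoints in different components.
MST edge set: {2 6, 3 7, 1 3, 4 6, 1 8, 1 5, 2 3}.
Of the listed edges, {1 3, 4 6} are in the MST → 2.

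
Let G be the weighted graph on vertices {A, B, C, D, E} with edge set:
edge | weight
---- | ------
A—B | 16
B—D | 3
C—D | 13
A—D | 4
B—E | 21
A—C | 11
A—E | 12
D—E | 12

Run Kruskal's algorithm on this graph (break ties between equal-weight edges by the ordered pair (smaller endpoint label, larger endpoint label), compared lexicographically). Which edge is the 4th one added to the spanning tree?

Kruskal: consider edges lightest-first.
B—D (3): add — endpoints in different components.
A—D (4): add — endpoints in different components.
A—C (11): add — endpoints in different components.
A—E (12): add — endpoints in different components.
The 4th edge added is A—E.

A-E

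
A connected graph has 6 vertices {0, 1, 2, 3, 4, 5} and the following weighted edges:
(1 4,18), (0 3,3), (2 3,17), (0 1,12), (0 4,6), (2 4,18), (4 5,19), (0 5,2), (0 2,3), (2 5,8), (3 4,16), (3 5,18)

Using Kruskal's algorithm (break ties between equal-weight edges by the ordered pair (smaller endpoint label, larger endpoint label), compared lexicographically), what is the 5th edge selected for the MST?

Kruskal's algorithm — process edges by increasing weight (ties by edge label):
0 5 (2): add — endpoints in different components.
0 2 (3): add — endpoints in different components.
0 3 (3): add — endpoints in different components.
0 4 (6): add — endpoints in different components.
2 5 (8): skip — 2 and 5 already connected.
0 1 (12): add — endpoints in different components.
The 5th edge added is 0 1.

0-1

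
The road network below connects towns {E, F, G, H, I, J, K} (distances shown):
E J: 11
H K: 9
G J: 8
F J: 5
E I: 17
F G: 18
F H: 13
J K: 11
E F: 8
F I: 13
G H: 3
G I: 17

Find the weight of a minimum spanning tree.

46

Kruskal: consider edges lightest-first.
G H (3): add. Components now {E} {F} {G,H} {I} {J} {K}
F J (5): add. Components now {E} {F,J} {G,H} {I} {K}
E F (8): add. Components now {E,F,J} {G,H} {I} {K}
G J (8): add. Components now {E,F,G,H,J} {I} {K}
H K (9): add. Components now {E,F,G,H,J,K} {I}
E J (11): skip — E and J already connected.
J K (11): skip — J and K already connected.
F H (13): skip — F and H already connected.
F I (13): add. Components now {E,F,G,H,I,J,K}
MST edges: G H, F J, E F, G J, H K, F I; total weight 3+5+8+8+9+13 = 46.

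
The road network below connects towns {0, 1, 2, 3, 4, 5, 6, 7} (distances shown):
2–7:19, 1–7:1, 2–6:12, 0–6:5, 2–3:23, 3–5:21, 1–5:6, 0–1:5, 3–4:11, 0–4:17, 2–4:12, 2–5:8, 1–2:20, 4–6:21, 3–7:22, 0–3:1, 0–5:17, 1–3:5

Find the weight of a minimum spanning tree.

Sort edges by weight, then run Kruskal:
0–3 (1): add — endpoints in different components.
1–7 (1): add — endpoints in different components.
0–1 (5): add — endpoints in different components.
0–6 (5): add — endpoints in different components.
1–3 (5): skip — 1 and 3 already connected.
1–5 (6): add — endpoints in different components.
2–5 (8): add — endpoints in different components.
3–4 (11): add — endpoints in different components.
MST edges: 0–3, 1–7, 0–1, 0–6, 1–5, 2–5, 3–4; total weight 1+1+5+5+6+8+11 = 37.

37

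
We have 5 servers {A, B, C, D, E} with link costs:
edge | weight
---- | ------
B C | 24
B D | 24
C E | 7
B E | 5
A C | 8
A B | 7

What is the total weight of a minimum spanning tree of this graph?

Prim, starting at B.
Step 1: cheapest edge leaving the tree is B E (5); add E.
Step 2: cheapest edge leaving the tree is A B (7); add A.
Step 3: cheapest edge leaving the tree is C E (7); add C.
Step 4: cheapest edge leaving the tree is B D (24); add D.
MST edges: B E, A B, C E, B D; total weight 5+7+7+24 = 43.

43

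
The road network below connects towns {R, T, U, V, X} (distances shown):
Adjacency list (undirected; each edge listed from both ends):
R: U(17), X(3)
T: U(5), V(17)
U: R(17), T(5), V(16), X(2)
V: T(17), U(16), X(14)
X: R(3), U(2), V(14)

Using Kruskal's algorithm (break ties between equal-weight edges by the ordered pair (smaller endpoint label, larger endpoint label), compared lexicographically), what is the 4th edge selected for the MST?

V-X

Kruskal's algorithm — process edges by increasing weight (ties by edge label):
U X (2): add — endpoints in different components.
R X (3): add — endpoints in different components.
T U (5): add — endpoints in different components.
V X (14): add — endpoints in different components.
The 4th edge added is V X.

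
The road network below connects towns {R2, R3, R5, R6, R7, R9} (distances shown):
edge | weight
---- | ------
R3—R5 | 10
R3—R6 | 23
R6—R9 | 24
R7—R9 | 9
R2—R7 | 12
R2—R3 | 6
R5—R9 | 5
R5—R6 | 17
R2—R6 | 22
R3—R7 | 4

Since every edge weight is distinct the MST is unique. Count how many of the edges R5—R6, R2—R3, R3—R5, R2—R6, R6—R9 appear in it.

2

Kruskal: consider edges lightest-first.
R3—R7 (4): add — endpoints in different components.
R5—R9 (5): add — endpoints in different components.
R2—R3 (6): add — endpoints in different components.
R7—R9 (9): add — endpoints in different components.
R3—R5 (10): skip — R5 and R3 already connected.
R2—R7 (12): skip — R2 and R7 already connected.
R5—R6 (17): add — endpoints in different components.
MST edge set: {R3—R7, R5—R9, R2—R3, R7—R9, R5—R6}.
Of the listed edges, {R5—R6, R2—R3} are in the MST → 2.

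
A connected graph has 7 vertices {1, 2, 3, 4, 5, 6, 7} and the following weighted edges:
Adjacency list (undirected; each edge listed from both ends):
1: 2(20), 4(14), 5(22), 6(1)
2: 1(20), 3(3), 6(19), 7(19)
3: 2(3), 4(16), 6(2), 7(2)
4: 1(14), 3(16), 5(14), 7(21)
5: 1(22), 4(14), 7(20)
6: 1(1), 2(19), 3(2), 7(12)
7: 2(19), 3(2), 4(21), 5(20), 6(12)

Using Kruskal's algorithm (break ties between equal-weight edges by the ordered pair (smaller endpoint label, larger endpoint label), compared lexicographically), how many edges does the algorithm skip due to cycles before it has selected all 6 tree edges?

1

Kruskal: consider edges lightest-first.
1 6 (1): add. Components now {1,6} {2} {3} {4} {5} {7}
3 6 (2): add. Components now {1,3,6} {2} {4} {5} {7}
3 7 (2): add. Components now {1,3,6,7} {2} {4} {5}
2 3 (3): add. Components now {1,2,3,6,7} {4} {5}
6 7 (12): skip — 6 and 7 already connected.
1 4 (14): add. Components now {1,2,3,4,6,7} {5}
4 5 (14): add. Components now {1,2,3,4,5,6,7}
Edges rejected before the tree was complete: 1.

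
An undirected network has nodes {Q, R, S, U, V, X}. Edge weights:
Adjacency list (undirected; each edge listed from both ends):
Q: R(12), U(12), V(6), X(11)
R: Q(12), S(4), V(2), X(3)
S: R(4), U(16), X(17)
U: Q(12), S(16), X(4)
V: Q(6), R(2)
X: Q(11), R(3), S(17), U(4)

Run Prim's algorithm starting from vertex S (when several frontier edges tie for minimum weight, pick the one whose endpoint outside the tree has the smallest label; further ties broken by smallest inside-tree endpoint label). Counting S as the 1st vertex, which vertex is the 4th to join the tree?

Grow the tree from S using Prim:
Step 1: frontier [R-S 4, S-U 16, S-X 17] → take R-S (4); add R.
Step 2: frontier [R-V 2, R-X 3, Q-R 12, S-U 16, S-X 17] → take R-V (2); add V.
Step 3: frontier [R-X 3, Q-R 12, S-U 16, S-X 17, Q-V 6] → take R-X (3); add X.
Step 4: frontier [Q-R 12, S-U 16, Q-V 6, U-X 4, Q-X 11] → take U-X (4); add U.
Step 5: frontier [Q-R 12, Q-U 12, Q-V 6, Q-X 11] → take Q-V (6); add Q.
Vertex order: S, R, V, X, U, Q. The 4th vertex is X.

X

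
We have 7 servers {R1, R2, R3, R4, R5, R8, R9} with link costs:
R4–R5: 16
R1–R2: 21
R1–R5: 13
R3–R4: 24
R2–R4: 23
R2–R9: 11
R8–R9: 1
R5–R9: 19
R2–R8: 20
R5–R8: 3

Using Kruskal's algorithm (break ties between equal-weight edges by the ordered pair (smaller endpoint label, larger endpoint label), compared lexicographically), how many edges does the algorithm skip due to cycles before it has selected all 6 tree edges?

Kruskal's algorithm — process edges by increasing weight (ties by edge label):
R8–R9 (1): add. Components now {R8,R9} {R5} {R1} {R4} {R2} {R3}
R5–R8 (3): add. Components now {R5,R8,R9} {R1} {R4} {R2} {R3}
R2–R9 (11): add. Components now {R2,R5,R8,R9} {R1} {R4} {R3}
R1–R5 (13): add. Components now {R1,R2,R5,R8,R9} {R4} {R3}
R4–R5 (16): add. Components now {R1,R2,R4,R5,R8,R9} {R3}
R5–R9 (19): skip — R9 and R5 already connected.
R2–R8 (20): skip — R8 and R2 already connected.
R1–R2 (21): skip — R1 and R2 already connected.
R2–R4 (23): skip — R4 and R2 already connected.
R3–R4 (24): add. Components now {R1,R2,R3,R4,R5,R8,R9}
Edges rejected before the tree was complete: 4.

4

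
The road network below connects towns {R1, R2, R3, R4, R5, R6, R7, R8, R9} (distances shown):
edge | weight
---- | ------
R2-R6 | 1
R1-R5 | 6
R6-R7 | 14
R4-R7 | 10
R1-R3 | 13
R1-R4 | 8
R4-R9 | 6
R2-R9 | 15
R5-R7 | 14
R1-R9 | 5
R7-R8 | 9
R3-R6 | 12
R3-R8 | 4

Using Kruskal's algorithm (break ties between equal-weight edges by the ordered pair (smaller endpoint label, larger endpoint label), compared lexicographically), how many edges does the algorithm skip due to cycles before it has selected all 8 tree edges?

1

Kruskal's algorithm — process edges by increasing weight (ties by edge label):
R2-R6 (1): add — endpoints in different components.
R3-R8 (4): add — endpoints in different components.
R1-R9 (5): add — endpoints in different components.
R1-R5 (6): add — endpoints in different components.
R4-R9 (6): add — endpoints in different components.
R1-R4 (8): skip — R4 and R1 already connected.
R7-R8 (9): add — endpoints in different components.
R4-R7 (10): add — endpoints in different components.
R3-R6 (12): add — endpoints in different components.
Edges rejected before the tree was complete: 1.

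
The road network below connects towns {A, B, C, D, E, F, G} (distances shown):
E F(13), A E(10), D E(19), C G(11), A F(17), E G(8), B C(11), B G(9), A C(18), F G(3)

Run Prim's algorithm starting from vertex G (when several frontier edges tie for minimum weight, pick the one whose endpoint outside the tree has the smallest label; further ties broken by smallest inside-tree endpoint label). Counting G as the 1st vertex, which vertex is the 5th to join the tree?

A

Prim's algorithm from G:
Step 1: cheapest edge leaving the tree is F G (3); add F.
Step 2: cheapest edge leaving the tree is E G (8); add E.
Step 3: cheapest edge leaving the tree is B G (9); add B.
Step 4: cheapest edge leaving the tree is A E (10); add A.
Step 5: cheapest edge leaving the tree is B C (11); add C.
Step 6: cheapest edge leaving the tree is D E (19); add D.
Vertex order: G, F, E, B, A, C, D. The 5th vertex is A.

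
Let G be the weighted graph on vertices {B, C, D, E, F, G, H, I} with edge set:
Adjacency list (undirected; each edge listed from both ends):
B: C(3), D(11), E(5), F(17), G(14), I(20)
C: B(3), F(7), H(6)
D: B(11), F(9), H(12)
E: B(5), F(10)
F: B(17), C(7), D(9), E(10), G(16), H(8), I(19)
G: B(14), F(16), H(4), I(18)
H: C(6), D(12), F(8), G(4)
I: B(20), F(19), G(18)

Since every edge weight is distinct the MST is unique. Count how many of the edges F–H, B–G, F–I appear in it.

0

Kruskal's algorithm — process edges by increasing weight (ties by edge label):
B–C (3): add — endpoints in different components.
G–H (4): add — endpoints in different components.
B–E (5): add — endpoints in different components.
C–H (6): add — endpoints in different components.
C–F (7): add — endpoints in different components.
F–H (8): skip — F and H already connected.
D–F (9): add — endpoints in different components.
E–F (10): skip — E and F already connected.
B–D (11): skip — B and D already connected.
D–H (12): skip — D and H already connected.
B–G (14): skip — B and G already connected.
F–G (16): skip — F and G already connected.
B–F (17): skip — B and F already connected.
G–I (18): add — endpoints in different components.
MST edge set: {B–C, G–H, B–E, C–H, C–F, D–F, G–I}.
Of the listed edges, {} are in the MST → 0.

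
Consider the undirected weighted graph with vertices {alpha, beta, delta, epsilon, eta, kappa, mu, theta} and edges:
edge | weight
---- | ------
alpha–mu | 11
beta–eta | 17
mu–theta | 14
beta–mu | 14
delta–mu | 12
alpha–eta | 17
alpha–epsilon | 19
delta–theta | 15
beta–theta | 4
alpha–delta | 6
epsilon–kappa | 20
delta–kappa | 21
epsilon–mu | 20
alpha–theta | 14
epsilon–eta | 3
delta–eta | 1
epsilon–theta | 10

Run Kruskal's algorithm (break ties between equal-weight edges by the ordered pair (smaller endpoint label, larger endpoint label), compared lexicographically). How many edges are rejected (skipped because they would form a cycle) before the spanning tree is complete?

Kruskal: consider edges lightest-first.
delta–eta (1): add — endpoints in different components.
epsilon–eta (3): add — endpoints in different components.
beta–theta (4): add — endpoints in different components.
alpha–delta (6): add — endpoints in different components.
epsilon–theta (10): add — endpoints in different components.
alpha–mu (11): add — endpoints in different components.
delta–mu (12): skip — delta and mu already connected.
alpha–theta (14): skip — theta and alpha already connected.
beta–mu (14): skip — beta and mu already connected.
mu–theta (14): skip — theta and mu already connected.
delta–theta (15): skip — theta and delta already connected.
alpha–eta (17): skip — eta and alpha already connected.
beta–eta (17): skip — eta and beta already connected.
alpha–epsilon (19): skip — alpha and epsilon already connected.
epsilon–kappa (20): add — endpoints in different components.
Edges rejected before the tree was complete: 8.

8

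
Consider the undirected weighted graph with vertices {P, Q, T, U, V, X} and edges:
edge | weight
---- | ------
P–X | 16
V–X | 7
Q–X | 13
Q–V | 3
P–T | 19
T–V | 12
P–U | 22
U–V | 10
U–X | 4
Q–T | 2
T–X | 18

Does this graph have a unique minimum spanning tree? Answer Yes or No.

Sort edges by weight, then run Kruskal:
Q–T (2): add — endpoints in different components.
Q–V (3): add — endpoints in different components.
U–X (4): add — endpoints in different components.
V–X (7): add — endpoints in different components.
U–V (10): skip — V and U already connected.
T–V (12): skip — V and T already connected.
Q–X (13): skip — X and Q already connected.
P–X (16): add — endpoints in different components.
Every non-tree edge has weight strictly greater than the heaviest edge on the tree path between its endpoints, so the MST is unique.

Yes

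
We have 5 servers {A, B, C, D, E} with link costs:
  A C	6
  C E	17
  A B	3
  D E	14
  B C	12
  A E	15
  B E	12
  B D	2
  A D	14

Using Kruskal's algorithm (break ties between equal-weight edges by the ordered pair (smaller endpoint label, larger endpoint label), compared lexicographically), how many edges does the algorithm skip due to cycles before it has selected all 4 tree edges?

Kruskal's algorithm — process edges by increasing weight (ties by edge label):
B D (2): add — endpoints in different components.
A B (3): add — endpoints in different components.
A C (6): add — endpoints in different components.
B C (12): skip — B and C already connected.
B E (12): add — endpoints in different components.
Edges rejected before the tree was complete: 1.

1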